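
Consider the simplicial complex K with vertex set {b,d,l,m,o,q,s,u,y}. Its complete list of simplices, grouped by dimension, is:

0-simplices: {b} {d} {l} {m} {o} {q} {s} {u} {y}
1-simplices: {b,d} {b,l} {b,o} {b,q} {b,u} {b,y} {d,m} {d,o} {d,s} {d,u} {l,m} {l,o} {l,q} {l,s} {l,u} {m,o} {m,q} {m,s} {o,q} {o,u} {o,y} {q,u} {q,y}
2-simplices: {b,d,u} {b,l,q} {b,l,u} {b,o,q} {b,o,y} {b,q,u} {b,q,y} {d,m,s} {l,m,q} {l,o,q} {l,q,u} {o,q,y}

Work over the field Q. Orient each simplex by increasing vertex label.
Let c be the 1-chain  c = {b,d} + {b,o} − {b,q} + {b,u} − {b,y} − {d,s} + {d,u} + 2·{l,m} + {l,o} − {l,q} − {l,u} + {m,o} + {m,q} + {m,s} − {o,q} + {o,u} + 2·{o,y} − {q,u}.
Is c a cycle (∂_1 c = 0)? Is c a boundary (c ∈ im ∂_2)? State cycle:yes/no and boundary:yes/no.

n_0=9 n_1=23 n_2=12  [Q]
∂1: piv[bd,bl,bo,bq,bu,by,dm,ds] rk=8  ker:do,du,lm,lo,lq,ls,lu,mo,mq,ms,oq,ou,oy,qu,qy
∂2: piv[bdu,blq,blu,boq,boy,bqu,bqy,dms,lmq,loq] rk=10  ker:lqu,oqy
∂1c = −{b} + {d} − {l} − {m} + {o} − {q} + {u} + {y}

cycle:no boundary:no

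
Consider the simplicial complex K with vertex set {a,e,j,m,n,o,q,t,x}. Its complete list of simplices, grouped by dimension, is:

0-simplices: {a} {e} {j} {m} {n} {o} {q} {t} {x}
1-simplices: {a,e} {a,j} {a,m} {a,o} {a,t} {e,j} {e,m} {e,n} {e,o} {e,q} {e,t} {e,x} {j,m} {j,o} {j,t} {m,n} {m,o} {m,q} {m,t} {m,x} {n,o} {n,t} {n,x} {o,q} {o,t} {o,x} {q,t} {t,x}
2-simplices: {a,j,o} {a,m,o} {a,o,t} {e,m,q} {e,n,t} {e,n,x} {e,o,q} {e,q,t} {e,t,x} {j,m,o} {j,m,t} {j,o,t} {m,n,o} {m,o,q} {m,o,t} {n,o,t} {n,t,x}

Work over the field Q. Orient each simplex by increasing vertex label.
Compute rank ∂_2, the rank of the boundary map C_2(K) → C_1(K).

rank∂_2=15

n_0=9 n_1=28 n_2=17  [Q]
∂1: piv[ae,aj,am,ao,at,en,eq,ex] rk=8  ker:ej,em,eo,et,jm,jo,jt,mn,mo,mq,mt,mx,no,nt,nx,oq,ot,ox,qt,tx
∂2: piv[ajo,amo,aot,emq,ent,enx,eoq,eqt,etx,jmo,jmt,jot,mno,moq,not] rk=15  ker:mot,ntx
rk∂_2=15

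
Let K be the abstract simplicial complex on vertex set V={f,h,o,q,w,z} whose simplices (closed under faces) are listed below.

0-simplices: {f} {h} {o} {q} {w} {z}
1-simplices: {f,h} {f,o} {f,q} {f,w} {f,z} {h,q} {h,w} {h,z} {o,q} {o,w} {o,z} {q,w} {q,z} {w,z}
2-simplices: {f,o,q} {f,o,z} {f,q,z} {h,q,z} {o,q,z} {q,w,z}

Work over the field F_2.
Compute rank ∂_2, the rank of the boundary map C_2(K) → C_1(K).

n_0=6 n_1=14 n_2=6  [Z2]
∂1: piv[fh,fo,fq,fw,fz] rk=5  ker:hq,hw,hz,oq,ow,oz,qw,qz,wz
∂2: piv[foq,foz,fqz,hqz,qwz] rk=5  ker:oqz
rk∂_2=5

rank∂_2=5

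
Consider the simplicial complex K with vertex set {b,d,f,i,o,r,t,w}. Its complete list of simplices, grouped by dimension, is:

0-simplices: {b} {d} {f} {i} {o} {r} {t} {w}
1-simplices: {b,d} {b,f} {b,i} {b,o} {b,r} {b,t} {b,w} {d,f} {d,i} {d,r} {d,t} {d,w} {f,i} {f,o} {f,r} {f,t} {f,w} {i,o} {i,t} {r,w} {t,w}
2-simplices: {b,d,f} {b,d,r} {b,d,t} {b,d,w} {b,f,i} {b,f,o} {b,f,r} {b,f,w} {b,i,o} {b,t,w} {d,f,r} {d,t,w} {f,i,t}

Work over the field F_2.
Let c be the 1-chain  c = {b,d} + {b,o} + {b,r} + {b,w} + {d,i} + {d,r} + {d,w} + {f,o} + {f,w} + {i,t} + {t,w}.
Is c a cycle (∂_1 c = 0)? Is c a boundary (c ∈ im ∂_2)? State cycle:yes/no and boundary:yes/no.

cycle:yes boundary:no

n_0=8 n_1=21 n_2=13  [Z2]
∂1: piv[bd,bf,bi,bo,br,bt,bw] rk=7  ker:df,di,dr,dt,dw,fi,fo,fr,ft,fw,io,it,rw,tw
∂2: piv[bdf,bdr,bdt,bdw,bfi,bfo,bfr,bfw,bio,btw,fit] rk=11  ker:dfr,dtw
∂1c = 0
c vs im∂2: residual ≠ 0 ⇒ not boundary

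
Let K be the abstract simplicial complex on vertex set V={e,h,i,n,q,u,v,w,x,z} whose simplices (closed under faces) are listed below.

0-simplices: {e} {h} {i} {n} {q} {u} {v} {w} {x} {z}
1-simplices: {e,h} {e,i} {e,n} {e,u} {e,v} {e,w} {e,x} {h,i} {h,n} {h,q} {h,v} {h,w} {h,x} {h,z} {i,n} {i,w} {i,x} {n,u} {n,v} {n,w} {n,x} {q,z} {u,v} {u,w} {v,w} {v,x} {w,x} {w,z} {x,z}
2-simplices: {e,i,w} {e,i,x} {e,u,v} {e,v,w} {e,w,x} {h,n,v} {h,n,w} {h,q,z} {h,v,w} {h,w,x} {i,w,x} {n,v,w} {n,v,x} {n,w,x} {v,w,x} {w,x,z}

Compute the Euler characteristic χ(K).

χ(K)=-3

n_0=10 n_1=29 n_2=16
χ=+10−29+16=-3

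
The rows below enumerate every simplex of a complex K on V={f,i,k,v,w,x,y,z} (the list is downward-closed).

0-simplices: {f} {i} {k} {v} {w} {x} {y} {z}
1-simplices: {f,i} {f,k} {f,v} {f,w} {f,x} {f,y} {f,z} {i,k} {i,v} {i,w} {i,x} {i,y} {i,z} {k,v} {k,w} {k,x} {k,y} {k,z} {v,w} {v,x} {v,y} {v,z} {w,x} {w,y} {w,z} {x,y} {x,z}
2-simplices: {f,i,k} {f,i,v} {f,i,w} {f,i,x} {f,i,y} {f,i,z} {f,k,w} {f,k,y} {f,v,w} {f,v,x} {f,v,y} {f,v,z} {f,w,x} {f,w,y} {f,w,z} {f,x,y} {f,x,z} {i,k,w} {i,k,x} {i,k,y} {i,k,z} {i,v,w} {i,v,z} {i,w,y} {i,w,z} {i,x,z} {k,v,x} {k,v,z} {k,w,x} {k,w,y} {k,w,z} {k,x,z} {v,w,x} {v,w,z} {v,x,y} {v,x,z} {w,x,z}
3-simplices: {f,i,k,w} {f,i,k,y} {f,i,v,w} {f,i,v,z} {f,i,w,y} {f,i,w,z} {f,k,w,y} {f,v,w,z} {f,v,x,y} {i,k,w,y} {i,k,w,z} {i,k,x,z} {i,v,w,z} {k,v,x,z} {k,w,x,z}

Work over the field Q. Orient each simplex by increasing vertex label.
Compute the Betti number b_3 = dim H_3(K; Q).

n_0=8 n_1=27 n_2=37 n_3=15  [Q]
∂1: piv[fi,fk,fv,fw,fx,fy,fz] rk=7  ker:ik,iv,iw,ix,iy,iz,kv,kw,kx,ky,kz,vw,vx,vy,vz,wx,wy,wz,xy,xz
∂2: piv[fik,fiv,fiw,fix,fiy,fiz,fkw,fky,fvw,fvx,fvy,fvz,fwx,fwy,fwz,fxy,fxz,ikx,ikz,kvx] rk=20  ker:ikw,iky,ivw,ivz,iwy,iwz,ixz,kvz,kwx,kwy,kwz,kxz,vwx,vwz,vxy,vxz,wxz
∂3: piv[fikw,fiky,fivw,fivz,fiwy,fiwz,fkwy,fvwz,fvxy,ikwz,ikxz,kvxz,kwxz] rk=13  ker:ikwy,ivwz
b_3=(15−13)−0=2

b_3=2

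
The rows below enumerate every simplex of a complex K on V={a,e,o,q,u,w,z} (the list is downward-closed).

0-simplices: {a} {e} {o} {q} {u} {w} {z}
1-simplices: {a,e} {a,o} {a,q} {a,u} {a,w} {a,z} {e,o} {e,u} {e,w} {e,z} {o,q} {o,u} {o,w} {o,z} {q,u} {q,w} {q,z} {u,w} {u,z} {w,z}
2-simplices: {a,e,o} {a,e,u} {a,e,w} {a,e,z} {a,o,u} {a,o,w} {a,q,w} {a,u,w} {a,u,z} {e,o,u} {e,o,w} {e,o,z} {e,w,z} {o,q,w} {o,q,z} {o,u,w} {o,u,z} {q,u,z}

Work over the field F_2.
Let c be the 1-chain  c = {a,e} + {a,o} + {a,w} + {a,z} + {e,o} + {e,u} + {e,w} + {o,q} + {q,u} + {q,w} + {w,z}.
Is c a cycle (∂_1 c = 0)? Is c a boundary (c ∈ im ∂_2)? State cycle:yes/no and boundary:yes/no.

cycle:no boundary:no

n_0=7 n_1=20 n_2=18  [Z2]
∂1: piv[ae,ao,aq,au,aw,az] rk=6  ker:eo,eu,ew,ez,oq,ou,ow,oz,qu,qw,qz,uw,uz,wz
∂2: piv[aeo,aeu,aew,aez,aou,aow,aqw,auw,auz,eoz,ewz,oqw,oqz,quz] rk=14  ker:eou,eow,ouw,ouz
∂1c = {o} + {q}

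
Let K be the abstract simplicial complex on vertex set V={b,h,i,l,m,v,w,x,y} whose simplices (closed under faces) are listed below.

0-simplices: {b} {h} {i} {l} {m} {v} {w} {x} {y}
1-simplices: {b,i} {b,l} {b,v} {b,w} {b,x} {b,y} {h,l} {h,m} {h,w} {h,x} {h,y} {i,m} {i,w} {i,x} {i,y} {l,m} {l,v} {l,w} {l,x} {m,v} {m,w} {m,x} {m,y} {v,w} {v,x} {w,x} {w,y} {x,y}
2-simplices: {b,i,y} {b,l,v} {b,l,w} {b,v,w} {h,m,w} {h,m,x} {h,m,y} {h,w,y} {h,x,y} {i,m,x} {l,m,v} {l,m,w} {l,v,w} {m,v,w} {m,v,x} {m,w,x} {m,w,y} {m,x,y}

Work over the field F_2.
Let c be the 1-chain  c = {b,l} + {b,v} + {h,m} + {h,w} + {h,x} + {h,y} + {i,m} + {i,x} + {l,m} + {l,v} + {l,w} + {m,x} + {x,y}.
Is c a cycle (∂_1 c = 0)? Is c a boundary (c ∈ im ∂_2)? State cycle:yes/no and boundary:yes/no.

cycle:yes boundary:yes

n_0=9 n_1=28 n_2=18  [Z2]
∂1: piv[bi,bl,bv,bw,bx,by,hl,hm] rk=8  ker:hw,hx,hy,im,iw,ix,iy,lm,lv,lw,lx,mv,mw,mx,my,vw,vx,wx,wy,xy
∂2: piv[biy,blv,blw,bvw,hmw,hmx,hmy,hwy,hxy,imx,lmv,lmw,mvx,mwx] rk=14  ker:lvw,mvw,mwy,mxy
∂1c = 0
c vs im∂2: reduces to 0 ⇒ boundary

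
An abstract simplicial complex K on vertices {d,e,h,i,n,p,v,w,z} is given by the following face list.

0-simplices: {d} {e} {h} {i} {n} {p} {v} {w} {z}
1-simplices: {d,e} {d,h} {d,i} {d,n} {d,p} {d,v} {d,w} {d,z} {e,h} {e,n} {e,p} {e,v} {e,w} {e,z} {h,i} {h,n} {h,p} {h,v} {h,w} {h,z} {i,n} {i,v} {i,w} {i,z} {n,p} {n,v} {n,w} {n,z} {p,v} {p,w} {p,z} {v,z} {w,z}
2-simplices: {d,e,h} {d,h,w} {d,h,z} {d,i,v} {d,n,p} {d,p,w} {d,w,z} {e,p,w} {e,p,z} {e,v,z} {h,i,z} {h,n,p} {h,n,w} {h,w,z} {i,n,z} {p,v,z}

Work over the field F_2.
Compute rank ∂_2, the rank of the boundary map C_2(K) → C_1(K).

n_0=9 n_1=33 n_2=16  [Z2]
∂1: piv[de,dh,di,dn,dp,dv,dw,dz] rk=8  ker:eh,en,ep,ev,ew,ez,hi,hn,hp,hv,hw,hz,in,iv,iw,iz,np,nv,nw,nz,pv,pw,pz,vz,wz
∂2: piv[deh,dhw,dhz,div,dnp,dpw,dwz,epw,epz,evz,hiz,hnp,hnw,inz,pvz] rk=15  ker:hwz
rk∂_2=15

rank∂_2=15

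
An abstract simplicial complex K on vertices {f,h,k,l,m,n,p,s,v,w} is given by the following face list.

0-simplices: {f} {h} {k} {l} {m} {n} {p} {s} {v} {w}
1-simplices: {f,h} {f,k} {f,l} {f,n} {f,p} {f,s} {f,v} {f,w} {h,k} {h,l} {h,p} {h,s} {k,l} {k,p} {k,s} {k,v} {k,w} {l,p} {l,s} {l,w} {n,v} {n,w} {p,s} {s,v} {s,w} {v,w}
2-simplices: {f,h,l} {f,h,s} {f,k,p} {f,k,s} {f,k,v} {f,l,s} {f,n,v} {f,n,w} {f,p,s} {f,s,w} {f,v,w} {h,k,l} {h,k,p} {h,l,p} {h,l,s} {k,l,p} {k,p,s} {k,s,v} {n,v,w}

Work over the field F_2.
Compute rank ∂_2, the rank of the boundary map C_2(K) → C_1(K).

rank∂_2=15

n_0=10 n_1=26 n_2=19  [Z2]
∂1: piv[fh,fk,fl,fn,fp,fs,fv,fw] rk=8  ker:hk,hl,hp,hs,kl,kp,ks,kv,kw,lp,ls,lw,nv,nw,ps,sv,sw,vw
∂2: piv[fhl,fhs,fkp,fks,fkv,fls,fnv,fnw,fps,fsw,fvw,hkl,hkp,hlp,ksv] rk=15  ker:hls,klp,kps,nvw
rk∂_2=15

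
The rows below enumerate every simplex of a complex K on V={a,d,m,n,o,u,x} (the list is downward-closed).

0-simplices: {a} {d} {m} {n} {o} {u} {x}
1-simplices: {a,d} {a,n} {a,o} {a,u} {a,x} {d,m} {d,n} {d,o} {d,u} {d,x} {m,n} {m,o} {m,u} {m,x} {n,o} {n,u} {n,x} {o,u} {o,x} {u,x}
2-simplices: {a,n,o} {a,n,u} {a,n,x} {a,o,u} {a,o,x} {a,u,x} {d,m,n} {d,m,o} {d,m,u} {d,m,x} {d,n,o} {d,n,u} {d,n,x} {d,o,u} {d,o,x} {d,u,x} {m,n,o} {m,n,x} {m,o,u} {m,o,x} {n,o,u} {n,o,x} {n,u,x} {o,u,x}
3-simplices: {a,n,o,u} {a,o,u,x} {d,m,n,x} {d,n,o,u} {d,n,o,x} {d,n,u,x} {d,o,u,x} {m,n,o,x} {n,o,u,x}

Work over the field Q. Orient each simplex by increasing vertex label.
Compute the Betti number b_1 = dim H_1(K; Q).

b_1=1

n_0=7 n_1=20 n_2=24 n_3=9  [Q]
∂1: piv[ad,an,ao,au,ax,dm] rk=6  ker:dn,do,du,dx,mn,mo,mu,mx,no,nu,nx,ou,ox,ux
∂2: piv[ano,anu,anx,aou,aox,aux,dmn,dmo,dmu,dmx,dno,dnu,dnx] rk=13  ker:dou,dox,dux,mno,mnx,mou,mox,nou,nox,nux,oux
∂3: piv[anou,aoux,dmnx,dnou,dnox,dnux,doux,mnox] rk=8  ker:noux
b_1=(20−6)−13=1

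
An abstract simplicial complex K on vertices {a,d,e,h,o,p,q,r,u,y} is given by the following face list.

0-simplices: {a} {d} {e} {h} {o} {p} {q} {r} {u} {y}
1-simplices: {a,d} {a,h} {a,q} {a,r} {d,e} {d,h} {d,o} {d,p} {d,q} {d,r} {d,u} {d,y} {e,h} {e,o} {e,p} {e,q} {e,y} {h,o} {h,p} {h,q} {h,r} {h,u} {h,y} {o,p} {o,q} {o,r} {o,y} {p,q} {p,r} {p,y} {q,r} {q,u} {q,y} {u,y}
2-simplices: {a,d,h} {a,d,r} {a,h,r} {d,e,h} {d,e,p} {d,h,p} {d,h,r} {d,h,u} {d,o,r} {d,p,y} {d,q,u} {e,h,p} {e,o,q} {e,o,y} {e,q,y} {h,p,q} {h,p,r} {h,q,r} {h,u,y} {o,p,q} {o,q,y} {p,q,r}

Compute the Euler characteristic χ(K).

χ(K)=-2

n_0=10 n_1=34 n_2=22
χ=+10−34+22=-2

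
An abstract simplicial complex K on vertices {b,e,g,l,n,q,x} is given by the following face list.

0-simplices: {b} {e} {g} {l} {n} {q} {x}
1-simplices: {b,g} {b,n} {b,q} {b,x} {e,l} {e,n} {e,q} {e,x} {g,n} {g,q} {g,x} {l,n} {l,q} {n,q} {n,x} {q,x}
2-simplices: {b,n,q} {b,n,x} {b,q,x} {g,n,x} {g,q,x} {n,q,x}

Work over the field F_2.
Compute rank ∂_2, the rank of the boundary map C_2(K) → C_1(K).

rank∂_2=5

n_0=7 n_1=16 n_2=6  [Z2]
∂1: piv[bg,bn,bq,bx,el,en] rk=6  ker:eq,ex,gn,gq,gx,ln,lq,nq,nx,qx
∂2: piv[bnq,bnx,bqx,gnx,gqx] rk=5  ker:nqx
rk∂_2=5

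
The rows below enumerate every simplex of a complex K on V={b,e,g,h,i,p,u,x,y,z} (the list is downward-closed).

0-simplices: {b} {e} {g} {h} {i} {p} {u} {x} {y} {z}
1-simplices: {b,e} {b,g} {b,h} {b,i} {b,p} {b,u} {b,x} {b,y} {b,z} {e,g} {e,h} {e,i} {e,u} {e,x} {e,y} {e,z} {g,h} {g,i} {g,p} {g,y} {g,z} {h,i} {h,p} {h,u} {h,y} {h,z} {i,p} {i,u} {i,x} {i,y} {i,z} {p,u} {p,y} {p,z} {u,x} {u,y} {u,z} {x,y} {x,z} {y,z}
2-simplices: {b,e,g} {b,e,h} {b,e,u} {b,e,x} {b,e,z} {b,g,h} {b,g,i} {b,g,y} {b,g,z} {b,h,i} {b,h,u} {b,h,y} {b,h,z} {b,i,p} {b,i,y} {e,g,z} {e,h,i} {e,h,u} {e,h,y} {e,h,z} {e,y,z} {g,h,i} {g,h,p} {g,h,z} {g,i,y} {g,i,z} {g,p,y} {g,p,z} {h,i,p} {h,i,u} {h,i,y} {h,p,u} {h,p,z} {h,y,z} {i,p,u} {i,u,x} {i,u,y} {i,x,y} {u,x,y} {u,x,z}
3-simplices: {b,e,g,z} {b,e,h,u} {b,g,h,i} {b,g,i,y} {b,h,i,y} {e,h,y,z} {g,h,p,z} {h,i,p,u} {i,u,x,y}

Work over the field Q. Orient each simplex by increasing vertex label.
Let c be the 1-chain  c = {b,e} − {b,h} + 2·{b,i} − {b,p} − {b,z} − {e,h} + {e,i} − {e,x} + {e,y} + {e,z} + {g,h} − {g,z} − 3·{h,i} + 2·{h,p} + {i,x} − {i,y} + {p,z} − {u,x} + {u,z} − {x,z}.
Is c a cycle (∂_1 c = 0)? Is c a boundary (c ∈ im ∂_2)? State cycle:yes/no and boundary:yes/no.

n_0=10 n_1=40 n_2=40 n_3=9  [Q]
∂1: piv[be,bg,bh,bi,bp,bu,bx,by,bz] rk=9  ker:eg,eh,ei,eu,ex,ey,ez,gh,gi,gp,gy,gz,hi,hp,hu,hy,hz,ip,iu,ix,iy,iz,pu,py,pz,ux,uy,uz,xy,xz,yz
∂2: piv[beg,beh,beu,bex,bez,bgh,bgi,bgy,bgz,bhi,bhu,bhy,bhz,bip,biy,ehi,ehy,eyz,ghp,giz,gpy,gpz,hip,hiu,hpu,iux,iuy,ixy,uxz] rk=29  ker:egz,ehu,ehz,ghi,ghz,giy,hiy,hpz,hyz,ipu,uxy
∂3: piv[begz,behu,bghi,bgiy,bhiy,ehyz,ghpz,hipu,iuxy] rk=9
∂1c = 0
c vs im∂2: residual ≠ 0 ⇒ not boundary

cycle:yes boundary:no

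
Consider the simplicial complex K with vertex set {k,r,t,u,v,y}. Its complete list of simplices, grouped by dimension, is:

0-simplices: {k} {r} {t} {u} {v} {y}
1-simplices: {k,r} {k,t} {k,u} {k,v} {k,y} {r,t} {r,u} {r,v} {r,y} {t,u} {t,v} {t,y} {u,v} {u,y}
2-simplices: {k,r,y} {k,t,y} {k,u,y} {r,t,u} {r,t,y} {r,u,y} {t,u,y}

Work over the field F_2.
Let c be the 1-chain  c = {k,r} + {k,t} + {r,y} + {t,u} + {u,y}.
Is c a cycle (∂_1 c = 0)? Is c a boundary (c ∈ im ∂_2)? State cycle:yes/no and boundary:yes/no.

n_0=6 n_1=14 n_2=7  [Z2]
∂1: piv[kr,kt,ku,kv,ky] rk=5  ker:rt,ru,rv,ry,tu,tv,ty,uv,uy
∂2: piv[kry,kty,kuy,rtu,rty,ruy] rk=6  ker:tuy
∂1c = 0
c vs im∂2: reduces to 0 ⇒ boundary

cycle:yes boundary:yes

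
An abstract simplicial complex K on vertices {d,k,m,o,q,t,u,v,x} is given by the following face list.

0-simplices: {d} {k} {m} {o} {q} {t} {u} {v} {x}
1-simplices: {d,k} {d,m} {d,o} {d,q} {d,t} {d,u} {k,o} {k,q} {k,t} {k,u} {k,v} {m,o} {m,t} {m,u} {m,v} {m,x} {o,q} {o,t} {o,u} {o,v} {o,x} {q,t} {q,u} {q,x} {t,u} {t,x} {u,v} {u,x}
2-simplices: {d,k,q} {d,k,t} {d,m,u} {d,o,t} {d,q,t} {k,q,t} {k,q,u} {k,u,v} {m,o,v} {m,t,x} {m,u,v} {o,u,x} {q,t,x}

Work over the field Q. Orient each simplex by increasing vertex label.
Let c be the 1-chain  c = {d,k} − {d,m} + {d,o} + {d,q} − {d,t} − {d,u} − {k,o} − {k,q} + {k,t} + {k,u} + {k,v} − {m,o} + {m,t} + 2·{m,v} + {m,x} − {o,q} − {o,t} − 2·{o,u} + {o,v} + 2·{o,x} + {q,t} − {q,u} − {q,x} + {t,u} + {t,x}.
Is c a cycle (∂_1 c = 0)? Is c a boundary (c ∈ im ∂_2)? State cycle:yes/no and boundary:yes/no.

n_0=9 n_1=28 n_2=13  [Q]
∂1: piv[dk,dm,do,dq,dt,du,kv,mx] rk=8  ker:ko,kq,kt,ku,mo,mt,mu,mv,oq,ot,ou,ov,ox,qt,qu,qx,tu,tx,uv,ux
∂2: piv[dkq,dkt,dmu,dot,dqt,kqu,kuv,mov,mtx,muv,oux,qtx] rk=12  ker:kqt
∂1c = −4·{m} − {t} − 2·{u} + 4·{v} + 3·{x}

cycle:no boundary:no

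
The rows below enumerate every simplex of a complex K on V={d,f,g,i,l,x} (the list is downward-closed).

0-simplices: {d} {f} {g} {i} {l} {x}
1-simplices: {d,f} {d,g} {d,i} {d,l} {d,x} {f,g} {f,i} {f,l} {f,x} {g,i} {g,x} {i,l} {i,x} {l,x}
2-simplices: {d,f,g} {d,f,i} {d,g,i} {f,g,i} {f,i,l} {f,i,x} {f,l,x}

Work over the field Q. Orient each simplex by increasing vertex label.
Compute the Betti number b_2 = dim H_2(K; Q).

b_2=1

n_0=6 n_1=14 n_2=7  [Q]
∂1: piv[df,dg,di,dl,dx] rk=5  ker:fg,fi,fl,fx,gi,gx,il,ix,lx
∂2: piv[dfg,dfi,dgi,fil,fix,flx] rk=6  ker:fgi
b_2=(7−6)−0=1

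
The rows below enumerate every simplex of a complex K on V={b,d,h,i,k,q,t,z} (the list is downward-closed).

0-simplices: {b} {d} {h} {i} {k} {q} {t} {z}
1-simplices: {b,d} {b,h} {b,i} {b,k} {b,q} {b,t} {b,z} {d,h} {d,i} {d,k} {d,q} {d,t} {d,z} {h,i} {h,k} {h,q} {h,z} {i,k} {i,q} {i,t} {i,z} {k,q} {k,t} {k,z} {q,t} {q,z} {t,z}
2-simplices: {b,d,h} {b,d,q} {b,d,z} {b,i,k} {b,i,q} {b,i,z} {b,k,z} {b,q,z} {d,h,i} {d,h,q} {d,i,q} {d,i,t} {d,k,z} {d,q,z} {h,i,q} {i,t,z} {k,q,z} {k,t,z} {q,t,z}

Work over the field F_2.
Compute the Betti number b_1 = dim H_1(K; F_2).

n_0=8 n_1=27 n_2=19  [Z2]
∂1: piv[bd,bh,bi,bk,bq,bt,bz] rk=7  ker:dh,di,dk,dq,dt,dz,hi,hk,hq,hz,ik,iq,it,iz,kq,kt,kz,qt,qz,tz
∂2: piv[bdh,bdq,bdz,bik,biq,biz,bkz,bqz,dhi,dhq,diq,dit,dkz,itz,kqz,ktz,qtz] rk=17  ker:dqz,hiq
b_1=(27−7)−17=3

b_1=3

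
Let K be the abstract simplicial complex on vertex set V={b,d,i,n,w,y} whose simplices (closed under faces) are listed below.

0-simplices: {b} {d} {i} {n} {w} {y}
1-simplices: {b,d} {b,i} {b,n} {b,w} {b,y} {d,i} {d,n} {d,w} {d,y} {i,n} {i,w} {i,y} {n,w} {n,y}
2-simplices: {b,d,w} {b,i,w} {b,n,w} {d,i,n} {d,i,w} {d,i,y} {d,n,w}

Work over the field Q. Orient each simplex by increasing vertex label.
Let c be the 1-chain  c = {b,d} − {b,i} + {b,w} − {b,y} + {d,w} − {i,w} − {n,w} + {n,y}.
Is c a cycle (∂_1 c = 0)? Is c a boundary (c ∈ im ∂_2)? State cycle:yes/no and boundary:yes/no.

cycle:yes boundary:no

n_0=6 n_1=14 n_2=7  [Q]
∂1: piv[bd,bi,bn,bw,by] rk=5  ker:di,dn,dw,dy,in,iw,iy,nw,ny
∂2: piv[bdw,biw,bnw,din,diw,diy,dnw] rk=7
∂1c = 0
c vs im∂2: residual ≠ 0 ⇒ not boundary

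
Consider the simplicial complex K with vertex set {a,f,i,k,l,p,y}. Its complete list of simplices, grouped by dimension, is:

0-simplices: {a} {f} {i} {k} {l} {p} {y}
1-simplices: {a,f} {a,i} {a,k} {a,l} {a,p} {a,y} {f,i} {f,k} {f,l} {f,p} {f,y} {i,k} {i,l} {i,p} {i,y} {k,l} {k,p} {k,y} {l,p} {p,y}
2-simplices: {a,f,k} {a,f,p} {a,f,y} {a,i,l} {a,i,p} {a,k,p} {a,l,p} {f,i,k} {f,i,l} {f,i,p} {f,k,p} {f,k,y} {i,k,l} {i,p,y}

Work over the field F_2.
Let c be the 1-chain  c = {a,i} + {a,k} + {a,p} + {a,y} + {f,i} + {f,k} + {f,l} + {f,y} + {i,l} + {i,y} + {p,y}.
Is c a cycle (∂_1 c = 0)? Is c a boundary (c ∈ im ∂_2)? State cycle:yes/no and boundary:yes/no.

n_0=7 n_1=20 n_2=14  [Z2]
∂1: piv[af,ai,ak,al,ap,ay] rk=6  ker:fi,fk,fl,fp,fy,ik,il,ip,iy,kl,kp,ky,lp,py
∂2: piv[afk,afp,afy,ail,aip,akp,alp,fik,fil,fip,fky,ikl,ipy] rk=13  ker:fkp
∂1c = 0
c vs im∂2: reduces to 0 ⇒ boundary

cycle:yes boundary:yes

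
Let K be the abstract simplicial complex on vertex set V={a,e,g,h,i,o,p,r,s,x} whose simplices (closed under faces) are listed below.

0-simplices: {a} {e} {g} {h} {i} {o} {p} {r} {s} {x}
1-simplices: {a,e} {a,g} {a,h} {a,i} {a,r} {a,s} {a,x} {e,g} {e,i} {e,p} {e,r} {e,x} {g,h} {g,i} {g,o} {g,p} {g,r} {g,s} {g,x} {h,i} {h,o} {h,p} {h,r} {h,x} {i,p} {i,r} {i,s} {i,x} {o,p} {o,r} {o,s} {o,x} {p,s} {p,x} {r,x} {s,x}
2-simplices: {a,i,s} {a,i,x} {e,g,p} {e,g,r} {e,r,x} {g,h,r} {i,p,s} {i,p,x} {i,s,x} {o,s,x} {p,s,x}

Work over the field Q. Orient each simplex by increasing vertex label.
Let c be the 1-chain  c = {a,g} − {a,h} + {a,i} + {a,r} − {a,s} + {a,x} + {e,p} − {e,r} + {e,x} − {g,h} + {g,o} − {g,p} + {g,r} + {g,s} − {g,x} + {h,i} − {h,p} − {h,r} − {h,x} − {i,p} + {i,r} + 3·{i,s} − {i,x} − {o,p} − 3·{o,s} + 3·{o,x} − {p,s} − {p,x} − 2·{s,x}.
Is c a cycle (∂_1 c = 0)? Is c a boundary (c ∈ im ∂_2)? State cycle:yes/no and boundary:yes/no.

n_0=10 n_1=36 n_2=11  [Q]
∂1: piv[ae,ag,ah,ai,ar,as,ax,ep,go] rk=9  ker:eg,ei,er,ex,gh,gi,gp,gr,gs,gx,hi,ho,hp,hr,hx,ip,ir,is,ix,op,or,os,ox,ps,px,rx,sx
∂2: piv[ais,aix,egp,egr,erx,ghr,ips,ipx,isx,osx] rk=10  ker:psx
∂1c = −2·{a} − {e} + {g} + 2·{o} − {p} + {r} + {s} − {x}

cycle:no boundary:no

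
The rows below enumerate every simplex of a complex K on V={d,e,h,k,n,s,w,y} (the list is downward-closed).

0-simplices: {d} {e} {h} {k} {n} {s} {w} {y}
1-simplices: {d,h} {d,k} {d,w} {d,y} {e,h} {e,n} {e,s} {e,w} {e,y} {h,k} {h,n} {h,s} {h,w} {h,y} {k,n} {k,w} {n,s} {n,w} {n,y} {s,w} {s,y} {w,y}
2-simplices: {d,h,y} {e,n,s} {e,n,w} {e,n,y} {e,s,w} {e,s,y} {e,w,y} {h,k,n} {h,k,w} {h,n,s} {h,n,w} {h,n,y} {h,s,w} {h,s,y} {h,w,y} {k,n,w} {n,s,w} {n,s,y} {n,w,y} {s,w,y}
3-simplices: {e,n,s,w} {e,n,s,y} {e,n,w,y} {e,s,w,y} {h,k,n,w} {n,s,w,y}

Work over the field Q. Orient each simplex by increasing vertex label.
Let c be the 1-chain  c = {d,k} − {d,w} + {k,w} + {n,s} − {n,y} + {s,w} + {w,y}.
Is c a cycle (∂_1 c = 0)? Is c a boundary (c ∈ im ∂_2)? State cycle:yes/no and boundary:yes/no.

n_0=8 n_1=22 n_2=20 n_3=6  [Q]
∂1: piv[dh,dk,dw,dy,eh,en,es] rk=7  ker:ew,ey,hk,hn,hs,hw,hy,kn,kw,ns,nw,ny,sw,sy,wy
∂2: piv[dhy,ens,enw,eny,esw,esy,ewy,hkn,hkw,hns,hnw,hny] rk=12  ker:hsw,hsy,hwy,knw,nsw,nsy,nwy,swy
∂3: piv[ensw,ensy,enwy,eswy,hknw] rk=5  ker:nswy
∂1c = 0
c vs im∂2: residual ≠ 0 ⇒ not boundary

cycle:yes boundary:no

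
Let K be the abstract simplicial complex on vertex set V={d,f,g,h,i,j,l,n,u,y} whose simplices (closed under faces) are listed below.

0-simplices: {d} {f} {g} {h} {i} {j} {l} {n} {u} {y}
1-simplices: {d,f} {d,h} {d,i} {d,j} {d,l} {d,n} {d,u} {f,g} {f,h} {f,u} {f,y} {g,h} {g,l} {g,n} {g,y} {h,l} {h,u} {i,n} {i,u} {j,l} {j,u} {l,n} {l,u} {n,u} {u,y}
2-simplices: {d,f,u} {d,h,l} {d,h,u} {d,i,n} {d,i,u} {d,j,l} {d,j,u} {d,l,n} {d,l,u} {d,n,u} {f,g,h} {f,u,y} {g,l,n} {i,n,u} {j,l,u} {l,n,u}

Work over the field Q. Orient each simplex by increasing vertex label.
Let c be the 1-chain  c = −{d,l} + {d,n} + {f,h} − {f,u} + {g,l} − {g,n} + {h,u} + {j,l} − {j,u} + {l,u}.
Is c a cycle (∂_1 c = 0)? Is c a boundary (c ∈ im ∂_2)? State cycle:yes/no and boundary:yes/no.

cycle:yes boundary:no

n_0=10 n_1=25 n_2=16  [Q]
∂1: piv[df,dh,di,dj,dl,dn,du,fg,fy] rk=9  ker:fh,fu,gh,gl,gn,gy,hl,hu,in,iu,jl,ju,ln,lu,nu,uy
∂2: piv[dfu,dhl,dhu,din,diu,djl,dju,dln,dlu,dnu,fgh,fuy,gln] rk=13  ker:inu,jlu,lnu
∂1c = 0
c vs im∂2: residual ≠ 0 ⇒ not boundary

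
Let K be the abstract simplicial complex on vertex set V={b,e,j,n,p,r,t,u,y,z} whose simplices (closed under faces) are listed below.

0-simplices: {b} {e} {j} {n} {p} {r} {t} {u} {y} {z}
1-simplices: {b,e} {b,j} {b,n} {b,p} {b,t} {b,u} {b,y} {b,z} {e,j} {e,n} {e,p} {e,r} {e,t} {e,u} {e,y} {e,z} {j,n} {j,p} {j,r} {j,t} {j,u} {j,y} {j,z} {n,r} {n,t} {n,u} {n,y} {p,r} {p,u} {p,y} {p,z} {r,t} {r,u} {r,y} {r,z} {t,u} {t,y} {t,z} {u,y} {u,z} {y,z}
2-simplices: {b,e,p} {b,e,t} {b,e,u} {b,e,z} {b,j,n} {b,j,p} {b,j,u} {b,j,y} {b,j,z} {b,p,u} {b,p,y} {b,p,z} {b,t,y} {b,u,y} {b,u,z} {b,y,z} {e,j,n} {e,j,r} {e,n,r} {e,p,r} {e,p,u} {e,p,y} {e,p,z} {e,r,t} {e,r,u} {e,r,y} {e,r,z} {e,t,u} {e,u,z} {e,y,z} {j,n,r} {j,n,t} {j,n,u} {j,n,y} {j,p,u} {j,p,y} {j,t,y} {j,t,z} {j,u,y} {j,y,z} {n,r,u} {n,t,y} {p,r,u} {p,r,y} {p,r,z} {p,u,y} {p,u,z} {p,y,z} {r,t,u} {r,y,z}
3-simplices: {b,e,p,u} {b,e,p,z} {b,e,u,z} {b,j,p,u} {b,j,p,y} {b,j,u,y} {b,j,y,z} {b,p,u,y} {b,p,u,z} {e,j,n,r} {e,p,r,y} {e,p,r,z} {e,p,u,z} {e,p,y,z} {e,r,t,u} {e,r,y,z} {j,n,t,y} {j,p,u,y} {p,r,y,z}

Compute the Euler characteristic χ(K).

χ(K)=0

n_0=10 n_1=41 n_2=50 n_3=19
χ=+10−41+50−19=0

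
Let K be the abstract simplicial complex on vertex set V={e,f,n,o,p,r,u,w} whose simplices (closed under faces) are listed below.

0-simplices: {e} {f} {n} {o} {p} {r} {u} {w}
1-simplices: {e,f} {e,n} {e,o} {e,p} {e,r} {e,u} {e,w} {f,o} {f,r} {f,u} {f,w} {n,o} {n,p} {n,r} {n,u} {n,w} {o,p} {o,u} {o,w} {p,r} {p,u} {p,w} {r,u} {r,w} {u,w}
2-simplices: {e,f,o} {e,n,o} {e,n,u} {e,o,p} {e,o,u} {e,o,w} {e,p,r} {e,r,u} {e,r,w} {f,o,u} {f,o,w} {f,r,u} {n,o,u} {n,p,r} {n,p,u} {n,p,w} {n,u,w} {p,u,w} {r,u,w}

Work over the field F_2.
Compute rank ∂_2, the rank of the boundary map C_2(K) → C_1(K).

n_0=8 n_1=25 n_2=19  [Z2]
∂1: piv[ef,en,eo,ep,er,eu,ew] rk=7  ker:fo,fr,fu,fw,no,np,nr,nu,nw,op,ou,ow,pr,pu,pw,ru,rw,uw
∂2: piv[efo,eno,enu,eop,eou,eow,epr,eru,erw,fou,fow,fru,npr,npu,npw,nuw,ruw] rk=17  ker:nou,puw
rk∂_2=17

rank∂_2=17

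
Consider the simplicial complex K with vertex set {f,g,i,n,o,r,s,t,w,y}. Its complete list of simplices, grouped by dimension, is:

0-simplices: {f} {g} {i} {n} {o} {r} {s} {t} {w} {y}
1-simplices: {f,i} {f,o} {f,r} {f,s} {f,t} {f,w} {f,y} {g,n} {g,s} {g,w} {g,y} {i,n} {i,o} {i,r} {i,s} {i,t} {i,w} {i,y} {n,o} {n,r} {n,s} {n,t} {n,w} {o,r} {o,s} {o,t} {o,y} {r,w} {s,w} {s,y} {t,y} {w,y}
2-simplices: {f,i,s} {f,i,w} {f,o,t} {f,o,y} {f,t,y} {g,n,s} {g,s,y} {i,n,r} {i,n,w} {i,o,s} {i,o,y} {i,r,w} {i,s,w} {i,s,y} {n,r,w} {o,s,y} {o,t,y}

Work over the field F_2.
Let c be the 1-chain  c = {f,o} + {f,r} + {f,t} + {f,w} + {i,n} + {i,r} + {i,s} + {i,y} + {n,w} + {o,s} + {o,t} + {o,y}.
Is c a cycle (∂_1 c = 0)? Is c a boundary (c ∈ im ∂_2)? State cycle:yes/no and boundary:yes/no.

cycle:yes boundary:no

n_0=10 n_1=32 n_2=17  [Z2]
∂1: piv[fi,fo,fr,fs,ft,fw,fy,gn,gs] rk=9  ker:gw,gy,in,io,ir,is,it,iw,iy,no,nr,ns,nt,nw,or,os,ot,oy,rw,sw,sy,ty,wy
∂2: piv[fis,fiw,fot,foy,fty,gns,gsy,inr,inw,ios,ioy,irw,isw,isy] rk=14  ker:nrw,osy,oty
∂1c = 0
c vs im∂2: residual ≠ 0 ⇒ not boundary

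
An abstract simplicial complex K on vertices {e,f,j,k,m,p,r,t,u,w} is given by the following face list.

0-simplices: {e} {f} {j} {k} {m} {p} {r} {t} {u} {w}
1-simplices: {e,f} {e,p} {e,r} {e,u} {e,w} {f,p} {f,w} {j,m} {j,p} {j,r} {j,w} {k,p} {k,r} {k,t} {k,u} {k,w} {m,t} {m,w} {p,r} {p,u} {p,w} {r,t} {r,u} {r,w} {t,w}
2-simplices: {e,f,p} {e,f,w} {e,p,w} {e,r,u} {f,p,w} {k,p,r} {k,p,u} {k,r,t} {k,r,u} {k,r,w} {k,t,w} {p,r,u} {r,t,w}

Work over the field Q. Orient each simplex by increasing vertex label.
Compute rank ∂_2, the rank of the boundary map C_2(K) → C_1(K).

n_0=10 n_1=25 n_2=13  [Q]
∂1: piv[ef,ep,er,eu,ew,jm,jp,kp,kt] rk=9  ker:fp,fw,jr,jw,kr,ku,kw,mt,mw,pr,pu,pw,rt,ru,rw,tw
∂2: piv[efp,efw,epw,eru,kpr,kpu,krt,kru,krw,ktw] rk=10  ker:fpw,pru,rtw
rk∂_2=10

rank∂_2=10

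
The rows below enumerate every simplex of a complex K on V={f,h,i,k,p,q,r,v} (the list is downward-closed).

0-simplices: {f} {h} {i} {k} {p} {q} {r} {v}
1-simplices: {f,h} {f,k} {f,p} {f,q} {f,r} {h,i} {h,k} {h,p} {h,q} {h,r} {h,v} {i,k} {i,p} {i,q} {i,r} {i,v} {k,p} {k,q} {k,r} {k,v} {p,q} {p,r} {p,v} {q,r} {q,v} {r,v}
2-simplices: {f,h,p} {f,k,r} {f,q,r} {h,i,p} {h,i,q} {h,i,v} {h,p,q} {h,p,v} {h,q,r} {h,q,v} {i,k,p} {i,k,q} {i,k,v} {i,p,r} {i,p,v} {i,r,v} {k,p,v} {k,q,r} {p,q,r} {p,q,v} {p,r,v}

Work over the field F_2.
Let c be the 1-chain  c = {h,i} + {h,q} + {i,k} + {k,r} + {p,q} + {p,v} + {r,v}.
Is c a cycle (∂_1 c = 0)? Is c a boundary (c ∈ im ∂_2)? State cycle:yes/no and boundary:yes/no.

n_0=8 n_1=26 n_2=21  [Z2]
∂1: piv[fh,fk,fp,fq,fr,hi,hv] rk=7  ker:hk,hp,hq,hr,ik,ip,iq,ir,iv,kp,kq,kr,kv,pq,pr,pv,qr,qv,rv
∂2: piv[fhp,fkr,fqr,hip,hiq,hiv,hpq,hpv,hqr,hqv,ikp,ikq,ikv,ipr,irv,kqr,pqr] rk=17  ker:ipv,kpv,pqv,prv
∂1c = 0
c vs im∂2: reduces to 0 ⇒ boundary

cycle:yes boundary:yes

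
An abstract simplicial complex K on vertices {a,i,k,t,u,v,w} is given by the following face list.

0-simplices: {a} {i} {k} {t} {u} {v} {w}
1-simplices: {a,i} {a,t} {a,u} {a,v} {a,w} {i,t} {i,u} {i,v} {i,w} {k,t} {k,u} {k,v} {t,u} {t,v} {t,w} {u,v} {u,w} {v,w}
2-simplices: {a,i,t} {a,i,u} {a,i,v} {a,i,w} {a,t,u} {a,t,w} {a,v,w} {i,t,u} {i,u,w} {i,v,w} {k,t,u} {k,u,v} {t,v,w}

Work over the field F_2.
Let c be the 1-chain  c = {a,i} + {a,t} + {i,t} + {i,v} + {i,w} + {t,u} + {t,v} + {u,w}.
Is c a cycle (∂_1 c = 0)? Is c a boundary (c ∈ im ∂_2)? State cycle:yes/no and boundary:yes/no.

n_0=7 n_1=18 n_2=13  [Z2]
∂1: piv[ai,at,au,av,aw,kt] rk=6  ker:it,iu,iv,iw,ku,kv,tu,tv,tw,uv,uw,vw
∂2: piv[ait,aiu,aiv,aiw,atu,atw,avw,iuw,ktu,kuv,tvw] rk=11  ker:itu,ivw
∂1c = 0
c vs im∂2: reduces to 0 ⇒ boundary

cycle:yes boundary:yes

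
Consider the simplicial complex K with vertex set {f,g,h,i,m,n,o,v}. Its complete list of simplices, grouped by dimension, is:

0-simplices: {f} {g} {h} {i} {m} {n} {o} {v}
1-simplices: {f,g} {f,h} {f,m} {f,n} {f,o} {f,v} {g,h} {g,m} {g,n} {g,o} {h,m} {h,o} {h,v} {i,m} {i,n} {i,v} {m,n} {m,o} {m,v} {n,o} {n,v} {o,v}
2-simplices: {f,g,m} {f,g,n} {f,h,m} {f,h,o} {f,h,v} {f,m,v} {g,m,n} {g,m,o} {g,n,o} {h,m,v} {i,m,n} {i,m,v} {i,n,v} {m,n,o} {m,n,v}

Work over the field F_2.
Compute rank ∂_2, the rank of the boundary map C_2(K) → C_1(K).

n_0=8 n_1=22 n_2=15  [Z2]
∂1: piv[fg,fh,fm,fn,fo,fv,im] rk=7  ker:gh,gm,gn,go,hm,ho,hv,in,iv,mn,mo,mv,no,nv,ov
∂2: piv[fgm,fgn,fhm,fho,fhv,fmv,gmn,gmo,gno,imn,imv,inv] rk=12  ker:hmv,mno,mnv
rk∂_2=12

rank∂_2=12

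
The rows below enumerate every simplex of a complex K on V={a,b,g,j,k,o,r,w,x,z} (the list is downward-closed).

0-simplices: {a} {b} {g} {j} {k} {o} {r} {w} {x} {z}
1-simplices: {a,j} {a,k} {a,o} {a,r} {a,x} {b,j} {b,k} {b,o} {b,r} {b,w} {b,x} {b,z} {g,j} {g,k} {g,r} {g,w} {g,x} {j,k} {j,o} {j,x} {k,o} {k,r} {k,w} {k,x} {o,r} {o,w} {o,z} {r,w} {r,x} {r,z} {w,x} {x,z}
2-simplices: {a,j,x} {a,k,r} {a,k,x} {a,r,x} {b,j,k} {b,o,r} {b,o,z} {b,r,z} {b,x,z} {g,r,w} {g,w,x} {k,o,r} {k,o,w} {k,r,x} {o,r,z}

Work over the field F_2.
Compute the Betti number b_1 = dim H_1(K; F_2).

n_0=10 n_1=32 n_2=15  [Z2]
∂1: piv[aj,ak,ao,ar,ax,bj,bw,bz,gj] rk=9  ker:bk,bo,br,bx,gk,gr,gw,gx,jk,jo,jx,ko,kr,kw,kx,or,ow,oz,rw,rx,rz,wx,xz
∂2: piv[ajx,akr,akx,arx,bjk,bor,boz,brz,bxz,grw,gwx,kor,kow] rk=13  ker:krx,orz
b_1=(32−9)−13=10

b_1=10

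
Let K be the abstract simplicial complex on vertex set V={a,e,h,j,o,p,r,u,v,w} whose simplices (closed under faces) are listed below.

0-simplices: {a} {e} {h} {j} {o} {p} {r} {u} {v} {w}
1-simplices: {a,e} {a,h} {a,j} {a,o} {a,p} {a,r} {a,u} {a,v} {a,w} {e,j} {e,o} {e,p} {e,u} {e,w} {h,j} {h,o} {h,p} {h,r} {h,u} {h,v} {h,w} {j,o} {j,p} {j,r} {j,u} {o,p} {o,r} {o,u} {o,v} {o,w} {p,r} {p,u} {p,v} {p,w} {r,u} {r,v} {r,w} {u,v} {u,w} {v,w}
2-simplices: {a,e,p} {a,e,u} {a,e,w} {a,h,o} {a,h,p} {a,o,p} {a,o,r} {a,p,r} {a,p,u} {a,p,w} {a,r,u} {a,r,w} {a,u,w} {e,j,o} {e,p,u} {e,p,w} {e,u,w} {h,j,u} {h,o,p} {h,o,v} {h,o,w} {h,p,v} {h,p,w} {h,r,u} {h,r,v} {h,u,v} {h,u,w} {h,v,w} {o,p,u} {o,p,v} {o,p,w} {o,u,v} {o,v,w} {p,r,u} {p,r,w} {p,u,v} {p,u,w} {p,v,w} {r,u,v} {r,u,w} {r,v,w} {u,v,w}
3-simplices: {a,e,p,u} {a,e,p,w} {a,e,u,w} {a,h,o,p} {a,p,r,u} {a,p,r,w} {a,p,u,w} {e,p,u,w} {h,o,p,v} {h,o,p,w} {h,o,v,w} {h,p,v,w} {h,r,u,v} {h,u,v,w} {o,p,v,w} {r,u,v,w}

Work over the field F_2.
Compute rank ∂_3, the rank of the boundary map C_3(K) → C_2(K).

rank∂_3=14

n_0=10 n_1=40 n_2=42 n_3=16  [Z2]
∂1: piv[ae,ah,aj,ao,ap,ar,au,av,aw] rk=9  ker:ej,eo,ep,eu,ew,hj,ho,hp,hr,hu,hv,hw,jo,jp,jr,ju,op,or,ou,ov,ow,pr,pu,pv,pw,ru,rv,rw,uv,uw,vw
∂2: piv[aep,aeu,aew,aho,ahp,aop,aor,apr,apu,apw,aru,arw,auw,ejo,hju,hov,how,hpv,hpw,hru,hrv,huv,huw,hvw,opu] rk=25  ker:epu,epw,euw,hop,opv,opw,ouv,ovw,pru,prw,puv,puw,pvw,ruv,ruw,rvw,uvw
∂3: piv[aepu,aepw,aeuw,ahop,apru,aprw,apuw,hopv,hopw,hovw,hpvw,hruv,huvw,ruvw] rk=14  ker:epuw,opvw
rk∂_3=14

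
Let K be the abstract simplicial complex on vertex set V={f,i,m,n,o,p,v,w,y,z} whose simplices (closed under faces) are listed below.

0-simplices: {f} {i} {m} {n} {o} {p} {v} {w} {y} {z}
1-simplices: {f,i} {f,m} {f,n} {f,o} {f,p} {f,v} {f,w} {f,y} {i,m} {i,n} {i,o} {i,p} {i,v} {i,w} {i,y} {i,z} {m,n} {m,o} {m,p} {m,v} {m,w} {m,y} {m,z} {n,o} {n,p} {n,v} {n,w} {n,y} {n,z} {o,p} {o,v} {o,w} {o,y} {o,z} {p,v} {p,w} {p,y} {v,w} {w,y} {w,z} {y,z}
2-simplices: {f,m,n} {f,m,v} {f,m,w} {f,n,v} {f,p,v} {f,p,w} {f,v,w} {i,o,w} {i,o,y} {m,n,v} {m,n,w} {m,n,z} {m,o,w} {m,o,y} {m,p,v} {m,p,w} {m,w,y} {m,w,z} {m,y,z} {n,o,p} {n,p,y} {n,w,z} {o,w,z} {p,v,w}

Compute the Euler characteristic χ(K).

χ(K)=-7

n_0=10 n_1=41 n_2=24
χ=+10−41+24=-7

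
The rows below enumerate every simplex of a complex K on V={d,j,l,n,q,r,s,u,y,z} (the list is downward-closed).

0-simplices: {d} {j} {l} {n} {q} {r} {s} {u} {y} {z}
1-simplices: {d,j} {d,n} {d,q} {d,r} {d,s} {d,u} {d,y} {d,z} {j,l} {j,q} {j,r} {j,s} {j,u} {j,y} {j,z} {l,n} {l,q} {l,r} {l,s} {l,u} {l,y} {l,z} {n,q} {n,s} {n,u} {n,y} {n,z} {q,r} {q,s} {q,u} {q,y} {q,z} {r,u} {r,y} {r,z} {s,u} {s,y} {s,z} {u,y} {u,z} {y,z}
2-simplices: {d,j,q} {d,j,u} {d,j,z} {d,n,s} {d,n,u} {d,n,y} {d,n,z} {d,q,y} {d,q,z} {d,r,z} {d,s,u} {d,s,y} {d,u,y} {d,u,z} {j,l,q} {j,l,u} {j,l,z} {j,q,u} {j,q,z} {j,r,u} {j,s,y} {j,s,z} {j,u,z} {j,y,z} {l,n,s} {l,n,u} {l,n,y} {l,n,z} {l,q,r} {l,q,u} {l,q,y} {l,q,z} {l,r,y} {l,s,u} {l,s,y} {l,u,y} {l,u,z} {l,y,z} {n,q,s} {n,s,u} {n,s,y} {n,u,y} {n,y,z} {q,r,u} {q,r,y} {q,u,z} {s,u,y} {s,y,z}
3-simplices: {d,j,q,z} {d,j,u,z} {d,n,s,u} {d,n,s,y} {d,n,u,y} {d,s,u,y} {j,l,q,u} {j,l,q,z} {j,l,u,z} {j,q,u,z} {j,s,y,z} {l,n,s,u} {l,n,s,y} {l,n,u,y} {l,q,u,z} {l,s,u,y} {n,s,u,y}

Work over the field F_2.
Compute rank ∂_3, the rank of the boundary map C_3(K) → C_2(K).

rank∂_3=14

n_0=10 n_1=41 n_2=48 n_3=17  [Z2]
∂1: piv[dj,dn,dq,dr,ds,du,dy,dz,jl] rk=9  ker:jq,jr,js,ju,jy,jz,ln,lq,lr,ls,lu,ly,lz,nq,ns,nu,ny,nz,qr,qs,qu,qy,qz,ru,ry,rz,su,sy,sz,uy,uz,yz
∂2: piv[djq,dju,djz,dns,dnu,dny,dnz,dqy,dqz,drz,dsu,dsy,duy,duz,jlq,jlu,jlz,jqu,jru,jsy,jsz,jyz,lns,lnu,lny,lqr,lry,lyz,nqs,qru] rk=30  ker:jqz,juz,lnz,lqu,lqy,lqz,lsu,lsy,luy,luz,nsu,nsy,nuy,nyz,qry,quz,suy,syz
∂3: piv[djqz,djuz,dnsu,dnsy,dnuy,dsuy,jlqu,jlqz,jluz,jquz,jsyz,lnsu,lnsy,lnuy] rk=14  ker:lquz,lsuy,nsuy
rk∂_3=14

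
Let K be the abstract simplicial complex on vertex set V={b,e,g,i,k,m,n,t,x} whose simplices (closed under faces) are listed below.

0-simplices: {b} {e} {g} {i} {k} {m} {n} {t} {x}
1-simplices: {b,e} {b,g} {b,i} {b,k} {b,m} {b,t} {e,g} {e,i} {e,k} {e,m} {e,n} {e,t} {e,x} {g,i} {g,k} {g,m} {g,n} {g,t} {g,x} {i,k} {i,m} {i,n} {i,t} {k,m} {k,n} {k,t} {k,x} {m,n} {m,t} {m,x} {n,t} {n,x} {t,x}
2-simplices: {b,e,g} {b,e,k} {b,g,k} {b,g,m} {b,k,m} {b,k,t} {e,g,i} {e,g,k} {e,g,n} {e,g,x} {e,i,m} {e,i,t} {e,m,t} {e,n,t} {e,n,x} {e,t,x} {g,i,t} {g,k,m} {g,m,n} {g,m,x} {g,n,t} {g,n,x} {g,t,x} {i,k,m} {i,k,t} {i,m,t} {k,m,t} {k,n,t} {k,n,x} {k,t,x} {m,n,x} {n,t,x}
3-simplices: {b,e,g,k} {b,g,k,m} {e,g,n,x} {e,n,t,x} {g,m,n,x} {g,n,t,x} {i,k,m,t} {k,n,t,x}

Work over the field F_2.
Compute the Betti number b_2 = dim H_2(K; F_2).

b_2=2

n_0=9 n_1=33 n_2=32 n_3=8  [Z2]
∂1: piv[be,bg,bi,bk,bm,bt,en,ex] rk=8  ker:eg,ei,ek,em,et,gi,gk,gm,gn,gt,gx,ik,im,in,it,km,kn,kt,kx,mn,mt,mx,nt,nx,tx
∂2: piv[beg,bek,bgk,bgm,bkm,bkt,egi,egn,egx,eim,eit,emt,ent,enx,etx,git,gmn,gmx,ikm,ikt,knt,knx] rk=22  ker:egk,gkm,gnt,gnx,gtx,imt,kmt,ktx,mnx,ntx
∂3: piv[begk,bgkm,egnx,entx,gmnx,gntx,ikmt,kntx] rk=8
b_2=(32−22)−8=2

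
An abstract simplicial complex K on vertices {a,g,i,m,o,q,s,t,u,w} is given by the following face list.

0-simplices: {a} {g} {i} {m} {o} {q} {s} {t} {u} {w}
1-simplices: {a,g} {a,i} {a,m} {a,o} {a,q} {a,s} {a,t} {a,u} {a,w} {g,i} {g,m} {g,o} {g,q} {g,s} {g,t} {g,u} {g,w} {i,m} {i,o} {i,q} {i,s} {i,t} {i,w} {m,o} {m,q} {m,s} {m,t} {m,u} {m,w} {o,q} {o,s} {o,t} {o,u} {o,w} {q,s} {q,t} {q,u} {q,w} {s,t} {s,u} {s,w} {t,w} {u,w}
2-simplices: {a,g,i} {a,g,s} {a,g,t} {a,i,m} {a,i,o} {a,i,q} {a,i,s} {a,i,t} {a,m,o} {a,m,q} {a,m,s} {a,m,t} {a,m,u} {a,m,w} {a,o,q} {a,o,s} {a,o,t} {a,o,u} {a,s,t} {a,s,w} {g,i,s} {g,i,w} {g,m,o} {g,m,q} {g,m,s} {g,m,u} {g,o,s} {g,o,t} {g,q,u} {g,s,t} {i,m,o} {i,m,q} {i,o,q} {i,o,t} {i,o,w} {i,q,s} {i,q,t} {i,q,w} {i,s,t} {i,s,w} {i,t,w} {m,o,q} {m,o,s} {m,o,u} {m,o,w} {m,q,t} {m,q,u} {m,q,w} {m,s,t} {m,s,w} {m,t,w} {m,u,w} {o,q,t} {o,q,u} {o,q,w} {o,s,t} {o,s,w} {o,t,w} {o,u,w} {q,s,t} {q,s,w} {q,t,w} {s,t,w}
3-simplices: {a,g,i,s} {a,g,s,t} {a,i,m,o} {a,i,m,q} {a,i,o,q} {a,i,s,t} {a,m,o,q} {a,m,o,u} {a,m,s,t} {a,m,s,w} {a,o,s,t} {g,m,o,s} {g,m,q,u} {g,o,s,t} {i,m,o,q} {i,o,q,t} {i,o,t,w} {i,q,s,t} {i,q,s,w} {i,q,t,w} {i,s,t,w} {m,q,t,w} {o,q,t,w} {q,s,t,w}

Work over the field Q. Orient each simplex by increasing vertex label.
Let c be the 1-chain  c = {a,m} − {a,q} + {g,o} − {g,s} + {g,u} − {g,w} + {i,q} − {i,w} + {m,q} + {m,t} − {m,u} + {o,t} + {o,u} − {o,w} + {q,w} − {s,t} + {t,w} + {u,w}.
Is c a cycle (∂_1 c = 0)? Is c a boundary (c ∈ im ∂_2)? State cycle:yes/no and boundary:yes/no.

n_0=10 n_1=43 n_2=63 n_3=24  [Q]
∂1: piv[ag,ai,am,ao,aq,as,at,au,aw] rk=9  ker:gi,gm,go,gq,gs,gt,gu,gw,im,io,iq,is,it,iw,mo,mq,ms,mt,mu,mw,oq,os,ot,ou,ow,qs,qt,qu,qw,st,su,sw,tw,uw
∂2: piv[agi,ags,agt,aim,aio,aiq,ais,ait,amo,amq,ams,amt,amu,amw,aoq,aos,aot,aou,ast,asw,giw,gmo,gmq,gms,gmu,gqu,iow,iqs,iqt,iqw,isw,itw,muw] rk=33  ker:gis,gos,got,gst,imo,imq,ioq,iot,ist,moq,mos,mou,mow,mqt,mqu,mqw,mst,msw,mtw,oqt,oqu,oqw,ost,osw,otw,ouw,qst,qsw,qtw,stw
∂3: piv[agis,agst,aimo,aimq,aioq,aist,amoq,amou,amst,amsw,aost,gmos,gmqu,gost,ioqt,iotw,iqst,iqsw,iqtw,istw,mqtw,oqtw] rk=22  ker:imoq,qstw
∂1c = 0
c vs im∂2: reduces to 0 ⇒ boundary

cycle:yes boundary:yes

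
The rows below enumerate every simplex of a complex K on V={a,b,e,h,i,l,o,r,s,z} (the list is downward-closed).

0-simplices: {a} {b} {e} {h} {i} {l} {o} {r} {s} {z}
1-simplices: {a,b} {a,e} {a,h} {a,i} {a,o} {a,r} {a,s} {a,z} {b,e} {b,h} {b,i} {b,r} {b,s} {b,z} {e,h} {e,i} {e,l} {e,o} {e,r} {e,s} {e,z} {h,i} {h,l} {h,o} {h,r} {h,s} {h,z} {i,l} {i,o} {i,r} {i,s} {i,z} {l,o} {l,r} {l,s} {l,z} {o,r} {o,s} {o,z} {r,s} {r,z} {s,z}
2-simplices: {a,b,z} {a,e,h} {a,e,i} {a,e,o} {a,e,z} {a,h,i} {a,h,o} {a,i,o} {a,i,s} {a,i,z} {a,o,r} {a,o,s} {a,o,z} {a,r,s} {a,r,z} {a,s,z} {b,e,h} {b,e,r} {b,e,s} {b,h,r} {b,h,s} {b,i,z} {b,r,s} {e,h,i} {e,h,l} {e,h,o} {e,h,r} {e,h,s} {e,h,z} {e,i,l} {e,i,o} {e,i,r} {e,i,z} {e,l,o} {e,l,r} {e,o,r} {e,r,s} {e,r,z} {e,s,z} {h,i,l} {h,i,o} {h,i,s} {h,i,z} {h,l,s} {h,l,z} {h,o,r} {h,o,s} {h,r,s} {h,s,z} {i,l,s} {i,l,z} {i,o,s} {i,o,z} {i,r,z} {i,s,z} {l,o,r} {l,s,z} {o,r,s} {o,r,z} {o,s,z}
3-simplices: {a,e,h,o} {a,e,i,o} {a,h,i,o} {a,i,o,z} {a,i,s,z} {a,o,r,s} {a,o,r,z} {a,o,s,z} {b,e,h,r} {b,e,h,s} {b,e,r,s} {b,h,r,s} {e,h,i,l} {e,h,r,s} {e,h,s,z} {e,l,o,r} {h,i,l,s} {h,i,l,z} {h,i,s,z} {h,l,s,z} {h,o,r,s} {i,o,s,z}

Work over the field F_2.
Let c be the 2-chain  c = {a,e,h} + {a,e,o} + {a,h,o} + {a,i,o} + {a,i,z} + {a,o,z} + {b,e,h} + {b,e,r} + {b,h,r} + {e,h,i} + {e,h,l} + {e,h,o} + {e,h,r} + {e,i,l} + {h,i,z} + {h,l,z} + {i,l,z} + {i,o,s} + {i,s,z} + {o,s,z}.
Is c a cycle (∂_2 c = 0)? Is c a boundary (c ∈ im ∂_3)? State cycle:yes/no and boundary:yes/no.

cycle:yes boundary:yes

n_0=10 n_1=42 n_2=60 n_3=22  [Z2]
∂1: piv[ab,ae,ah,ai,ao,ar,as,az,el] rk=9  ker:be,bh,bi,br,bs,bz,eh,ei,eo,er,es,ez,hi,hl,ho,hr,hs,hz,il,io,ir,is,iz,lo,lr,ls,lz,or,os,oz,rs,rz,sz
∂2: piv[abz,aeh,aei,aeo,aez,ahi,aho,aio,ais,aiz,aor,aos,aoz,ars,arz,asz,beh,ber,bes,bhr,bhs,biz,brs,ehl,ehz,eil,eir,elo,elr,eor,hls,hlz] rk=32  ker:ehi,eho,ehr,ehs,eio,eiz,ers,erz,esz,hil,hio,his,hiz,hor,hos,hrs,hsz,ils,ilz,ios,ioz,irz,isz,lor,lsz,ors,orz,osz
∂3: piv[aeho,aeio,ahio,aioz,aisz,aors,aorz,aosz,behr,behs,bers,bhrs,ehil,ehsz,elor,hils,hilz,hisz,hlsz,hors,iosz] rk=21  ker:ehrs
∂2c = 0
c vs im∂3: reduces to 0 ⇒ boundary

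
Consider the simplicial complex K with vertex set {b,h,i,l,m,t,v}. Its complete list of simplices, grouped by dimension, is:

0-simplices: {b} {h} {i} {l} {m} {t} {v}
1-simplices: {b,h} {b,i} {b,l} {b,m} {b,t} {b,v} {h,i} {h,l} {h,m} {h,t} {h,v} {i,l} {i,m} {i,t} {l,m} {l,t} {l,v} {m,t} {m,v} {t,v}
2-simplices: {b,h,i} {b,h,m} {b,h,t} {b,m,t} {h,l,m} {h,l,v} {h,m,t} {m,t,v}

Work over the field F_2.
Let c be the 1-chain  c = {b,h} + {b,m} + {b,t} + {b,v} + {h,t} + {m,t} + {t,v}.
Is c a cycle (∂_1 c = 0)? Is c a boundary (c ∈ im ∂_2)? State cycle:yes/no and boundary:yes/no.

n_0=7 n_1=20 n_2=8  [Z2]
∂1: piv[bh,bi,bl,bm,bt,bv] rk=6  ker:hi,hl,hm,ht,hv,il,im,it,lm,lt,lv,mt,mv,tv
∂2: piv[bhi,bhm,bht,bmt,hlm,hlv,mtv] rk=7  ker:hmt
∂1c = 0
c vs im∂2: residual ≠ 0 ⇒ not boundary

cycle:yes boundary:no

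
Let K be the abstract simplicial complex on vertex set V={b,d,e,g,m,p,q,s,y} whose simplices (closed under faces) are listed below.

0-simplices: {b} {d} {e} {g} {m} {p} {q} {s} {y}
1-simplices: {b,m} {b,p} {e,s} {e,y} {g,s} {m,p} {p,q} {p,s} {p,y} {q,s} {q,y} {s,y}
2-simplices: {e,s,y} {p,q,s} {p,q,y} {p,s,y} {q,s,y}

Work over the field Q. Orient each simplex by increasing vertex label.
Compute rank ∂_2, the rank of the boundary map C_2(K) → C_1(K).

rank∂_2=4

n_0=9 n_1=12 n_2=5  [Q]
∂1: piv[bm,bp,es,ey,gs,pq,ps] rk=7  ker:mp,py,qs,qy,sy
∂2: piv[esy,pqs,pqy,psy] rk=4  ker:qsy
rk∂_2=4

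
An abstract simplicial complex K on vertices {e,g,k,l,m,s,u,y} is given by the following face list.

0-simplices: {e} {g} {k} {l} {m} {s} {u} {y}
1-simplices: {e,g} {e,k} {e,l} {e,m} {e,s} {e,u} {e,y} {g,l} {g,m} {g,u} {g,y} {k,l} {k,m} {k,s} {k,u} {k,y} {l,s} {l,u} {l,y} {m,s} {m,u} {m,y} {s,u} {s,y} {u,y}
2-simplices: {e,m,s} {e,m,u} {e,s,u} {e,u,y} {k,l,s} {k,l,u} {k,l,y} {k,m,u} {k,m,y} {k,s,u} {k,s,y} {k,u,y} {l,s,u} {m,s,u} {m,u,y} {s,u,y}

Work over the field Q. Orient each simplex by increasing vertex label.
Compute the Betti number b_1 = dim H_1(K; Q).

b_1=6

n_0=8 n_1=25 n_2=16  [Q]
∂1: piv[eg,ek,el,em,es,eu,ey] rk=7  ker:gl,gm,gu,gy,kl,km,ks,ku,ky,ls,lu,ly,ms,mu,my,su,sy,uy
∂2: piv[ems,emu,esu,euy,kls,klu,kly,kmu,kmy,ksu,ksy,kuy] rk=12  ker:lsu,msu,muy,suy
b_1=(25−7)−12=6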